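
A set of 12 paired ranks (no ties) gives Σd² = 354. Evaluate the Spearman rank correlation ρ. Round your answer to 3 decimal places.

-0.238

ρ = 1 − 6Σd² / [n(n²−1)] = 1 − 6×354 / (12×143)
  = 1 − 2124/1716 = 1 − 1.2378 ≈ -0.238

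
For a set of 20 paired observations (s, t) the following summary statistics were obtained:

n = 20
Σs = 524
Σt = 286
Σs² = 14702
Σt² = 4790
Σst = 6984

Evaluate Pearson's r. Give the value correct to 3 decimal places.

-0.617

r = (nΣst − ΣsΣt) / √[(nΣs² − (Σs)²)(nΣt² − (Σt)²)]
Numerator: 20×6984 − 524×286 = -10184
Denominator: √[(294040 − 274576)(95800 − 81796)] = √[19464 × 14004] = 16509.8109
r = -10184 / 16509.8109 ≈ -0.617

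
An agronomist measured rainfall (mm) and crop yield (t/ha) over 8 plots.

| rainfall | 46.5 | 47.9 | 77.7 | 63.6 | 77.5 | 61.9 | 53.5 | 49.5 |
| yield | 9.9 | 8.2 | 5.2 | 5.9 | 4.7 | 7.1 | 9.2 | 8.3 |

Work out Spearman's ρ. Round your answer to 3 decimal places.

-0.881

Rank rainfall: 1, 2, 8, 6, 7, 5, 4, 3
Rank yield: 8, 5, 2, 3, 1, 4, 7, 6
d = rank(rainfall) − rank(yield): -7, -3, 6, 3, 6, 1, -3, -3; Σd² = 158
ρ = 1 − 6Σd² / [n(n²−1)] = 1 − 6×158 / (8×63) = 1 − 948/504 ≈ -0.881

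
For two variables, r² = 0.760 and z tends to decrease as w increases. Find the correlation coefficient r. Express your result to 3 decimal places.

|r| = √0.760 = 0.872
The association is negative, so r = −0.872.

-0.872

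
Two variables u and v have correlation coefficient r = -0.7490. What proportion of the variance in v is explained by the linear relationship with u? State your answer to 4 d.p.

r² = (-0.7490)² = 0.5610

0.5610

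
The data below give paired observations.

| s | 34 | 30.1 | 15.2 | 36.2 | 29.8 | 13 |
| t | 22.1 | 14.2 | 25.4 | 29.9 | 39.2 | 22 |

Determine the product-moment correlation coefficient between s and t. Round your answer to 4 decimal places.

n = 6, Σs = 158.3, Σt = 152.8, Σs² = 4660.53, Σt² = 4249.86, Σst = 4101.44
nΣst − ΣsΣt = 24608.64 − 24188.24 = 420.4
nΣs² − (Σs)² = 27963.18 − 25058.89 = 2904.29; nΣt² − (Σt)² = 25499.16 − 23347.84 = 2151.32
r = 420.4 / √(2904.29 × 2151.32) = 420.4 / 2499.6114 ≈ 0.1682

0.1682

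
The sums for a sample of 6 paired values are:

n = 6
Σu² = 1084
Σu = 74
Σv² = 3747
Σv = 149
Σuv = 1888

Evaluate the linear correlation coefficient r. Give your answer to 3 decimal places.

0.562

r = (nΣuv − ΣuΣv) / √[(nΣu² − (Σu)²)(nΣv² − (Σv)²)]
Numerator: 6×1888 − 74×149 = 302
Denominator: √[(6504 − 5476)(22482 − 22201)] = √[1028 × 281] = 537.4644
r = 302 / 537.4644 ≈ 0.562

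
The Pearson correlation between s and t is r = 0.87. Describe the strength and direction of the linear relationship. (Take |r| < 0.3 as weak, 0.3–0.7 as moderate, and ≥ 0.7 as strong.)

r = 0.87 > 0 so the relationship is positive.
|r| = 0.87, which falls in the strong range.

strong positive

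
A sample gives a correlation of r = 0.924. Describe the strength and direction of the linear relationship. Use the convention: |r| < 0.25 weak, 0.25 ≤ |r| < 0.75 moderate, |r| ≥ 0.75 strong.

r = 0.924 > 0 so the relationship is positive.
|r| = 0.924, which falls in the strong range.

strong positive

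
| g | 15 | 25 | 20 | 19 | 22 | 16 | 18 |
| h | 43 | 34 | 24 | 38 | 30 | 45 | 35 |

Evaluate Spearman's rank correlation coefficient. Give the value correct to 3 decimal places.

Rank g: 1, 7, 5, 4, 6, 2, 3
Rank h: 6, 3, 1, 5, 2, 7, 4
d = rank(g) − rank(h): -5, 4, 4, -1, 4, -5, -1; Σd² = 100
ρ = 1 − 6Σd² / [n(n²−1)] = 1 − 6×100 / (7×48) = 1 − 600/336 ≈ -0.786

-0.786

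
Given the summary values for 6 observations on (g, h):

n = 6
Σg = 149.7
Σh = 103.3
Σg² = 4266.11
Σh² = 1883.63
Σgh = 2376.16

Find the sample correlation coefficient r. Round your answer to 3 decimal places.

r = (nΣgh − ΣgΣh) / √[(nΣg² − (Σg)²)(nΣh² − (Σh)²)]
Numerator: 6×2376.16 − 149.7×103.3 = -1207.05
Denominator: √[(25596.66 − 22410.09)(11301.78 − 10670.89)] = √[3186.57 × 630.89] = 1417.8770
r = -1207.05 / 1417.8770 ≈ -0.851

-0.851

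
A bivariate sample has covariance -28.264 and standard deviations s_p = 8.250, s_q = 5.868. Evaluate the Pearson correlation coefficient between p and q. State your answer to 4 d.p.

r = Cov(p,q) / (s_p · s_q) = -28.264 / (8.250 × 5.868)
  = -28.264 / 48.4110 ≈ -0.5838

-0.5838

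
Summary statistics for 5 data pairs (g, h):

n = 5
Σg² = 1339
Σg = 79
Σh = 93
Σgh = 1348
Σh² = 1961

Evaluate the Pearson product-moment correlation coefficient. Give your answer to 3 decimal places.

r = (nΣgh − ΣgΣh) / √[(nΣg² − (Σg)²)(nΣh² − (Σh)²)]
Numerator: 5×1348 − 79×93 = -607
Denominator: √[(6695 − 6241)(9805 − 8649)] = √[454 × 1156] = 724.4474
r = -607 / 724.4474 ≈ -0.838

-0.838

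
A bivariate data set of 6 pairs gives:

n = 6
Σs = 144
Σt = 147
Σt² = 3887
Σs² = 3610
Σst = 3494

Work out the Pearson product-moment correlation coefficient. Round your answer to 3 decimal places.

r = (nΣst − ΣsΣt) / √[(nΣs² − (Σs)²)(nΣt² − (Σt)²)]
Numerator: 6×3494 − 144×147 = -204
Denominator: √[(21660 − 20736)(23322 − 21609)] = √[924 × 1713] = 1258.0986
r = -204 / 1258.0986 ≈ -0.162

-0.162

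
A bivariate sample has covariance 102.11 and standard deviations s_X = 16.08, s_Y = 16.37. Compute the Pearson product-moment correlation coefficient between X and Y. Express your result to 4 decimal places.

r = Cov(X,Y) / (s_X · s_Y) = 102.11 / (16.08 × 16.37)
  = 102.11 / 263.2296 ≈ 0.3879

0.3879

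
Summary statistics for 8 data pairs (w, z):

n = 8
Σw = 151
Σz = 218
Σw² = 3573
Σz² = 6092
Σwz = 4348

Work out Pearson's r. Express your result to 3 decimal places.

0.705

r = (nΣwz − ΣwΣz) / √[(nΣw² − (Σw)²)(nΣz² − (Σz)²)]
Numerator: 8×4348 − 151×218 = 1866
Denominator: √[(28584 − 22801)(48736 − 47524)] = √[5783 × 1212] = 2647.4508
r = 1866 / 2647.4508 ≈ 0.705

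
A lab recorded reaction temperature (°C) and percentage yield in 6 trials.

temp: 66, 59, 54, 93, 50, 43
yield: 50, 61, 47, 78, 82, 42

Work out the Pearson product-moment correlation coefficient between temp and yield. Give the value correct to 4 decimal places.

0.4733

n = 6, Σx = 365, Σy = 360, Σx² = 23751, Σy² = 23002, Σxy = 22597
nΣxy − ΣxΣy = 135582 − 131400 = 4182
nΣx² − (Σx)² = 142506 − 133225 = 9281; nΣy² − (Σy)² = 138012 − 129600 = 8412
r = 4182 / √(9281 × 8412) = 4182 / 8835.8232 ≈ 0.4733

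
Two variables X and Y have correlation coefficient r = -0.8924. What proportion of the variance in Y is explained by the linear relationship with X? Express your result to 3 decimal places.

r² = (-0.8924)² = 0.796

0.796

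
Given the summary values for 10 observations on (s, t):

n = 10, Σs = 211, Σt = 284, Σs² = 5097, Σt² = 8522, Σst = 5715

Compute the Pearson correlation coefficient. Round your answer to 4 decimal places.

r = (nΣst − ΣsΣt) / √[(nΣs² − (Σs)²)(nΣt² − (Σt)²)]
Numerator: 10×5715 − 211×284 = -2774
Denominator: √[(50970 − 44521)(85220 − 80656)] = √[6449 × 4564] = 5425.2406
r = -2774 / 5425.2406 ≈ -0.5113

-0.5113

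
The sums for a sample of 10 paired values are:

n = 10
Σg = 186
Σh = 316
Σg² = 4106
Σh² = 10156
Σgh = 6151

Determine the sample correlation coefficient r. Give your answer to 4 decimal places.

0.8238

r = (nΣgh − ΣgΣh) / √[(nΣg² − (Σg)²)(nΣh² − (Σh)²)]
Numerator: 10×6151 − 186×316 = 2734
Denominator: √[(41060 − 34596)(101560 − 99856)] = √[6464 × 1704] = 3318.8335
r = 2734 / 3318.8335 ≈ 0.8238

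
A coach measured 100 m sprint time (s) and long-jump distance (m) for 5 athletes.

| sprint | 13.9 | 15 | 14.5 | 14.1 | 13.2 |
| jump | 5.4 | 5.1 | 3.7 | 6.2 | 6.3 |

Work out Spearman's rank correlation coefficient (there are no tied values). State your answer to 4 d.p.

-0.8000

Rank sprint: 2, 5, 4, 3, 1
Rank jump: 3, 2, 1, 4, 5
d = rank(sprint) − rank(jump): -1, 3, 3, -1, -4; Σd² = 36
ρ = 1 − 6Σd² / [n(n²−1)] = 1 − 6×36 / (5×24) = 1 − 216/120 ≈ -0.8000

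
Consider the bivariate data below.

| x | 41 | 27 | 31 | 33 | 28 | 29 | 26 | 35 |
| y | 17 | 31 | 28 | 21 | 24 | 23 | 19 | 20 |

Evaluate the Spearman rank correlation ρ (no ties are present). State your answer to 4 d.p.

Rank x: 8, 2, 5, 6, 3, 4, 1, 7
Rank y: 1, 8, 7, 4, 6, 5, 2, 3
d = rank(x) − rank(y): 7, -6, -2, 2, -3, -1, -1, 4; Σd² = 120
ρ = 1 − 6Σd² / [n(n²−1)] = 1 − 6×120 / (8×63) = 1 − 720/504 ≈ -0.4286

-0.4286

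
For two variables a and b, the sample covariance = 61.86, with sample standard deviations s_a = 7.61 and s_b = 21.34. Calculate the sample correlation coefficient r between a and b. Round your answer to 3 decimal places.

0.381

r = Cov(a,b) / (s_a · s_b) = 61.86 / (7.61 × 21.34)
  = 61.86 / 162.3974 ≈ 0.381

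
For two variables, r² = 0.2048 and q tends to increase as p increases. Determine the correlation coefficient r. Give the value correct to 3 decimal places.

|r| = √0.2048 = 0.453
The association is positive, so r = 0.453.

0.453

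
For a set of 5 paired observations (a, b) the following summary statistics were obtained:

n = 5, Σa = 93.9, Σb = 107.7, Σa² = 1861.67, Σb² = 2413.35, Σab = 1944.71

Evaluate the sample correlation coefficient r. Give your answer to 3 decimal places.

-0.813

r = (nΣab − ΣaΣb) / √[(nΣa² − (Σa)²)(nΣb² − (Σb)²)]
Numerator: 5×1944.71 − 93.9×107.7 = -389.48
Denominator: √[(9308.35 − 8817.21)(12066.75 − 11599.29)] = √[491.14 × 467.46] = 479.1537
r = -389.48 / 479.1537 ≈ -0.813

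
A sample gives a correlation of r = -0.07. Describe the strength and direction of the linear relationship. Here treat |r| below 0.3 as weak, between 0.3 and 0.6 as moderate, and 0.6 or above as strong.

weak negative

r = -0.07 < 0 so the relationship is negative.
|r| = 0.07, which falls in the weak range.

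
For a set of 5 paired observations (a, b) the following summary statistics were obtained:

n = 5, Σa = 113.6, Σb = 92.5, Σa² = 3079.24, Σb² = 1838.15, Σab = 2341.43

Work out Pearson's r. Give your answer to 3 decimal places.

0.954

r = (nΣab − ΣaΣb) / √[(nΣa² − (Σa)²)(nΣb² − (Σb)²)]
Numerator: 5×2341.43 − 113.6×92.5 = 1199.15
Denominator: √[(15396.2 − 12904.96)(9190.75 − 8556.25)] = √[2491.24 × 634.5] = 1257.2557
r = 1199.15 / 1257.2557 ≈ 0.954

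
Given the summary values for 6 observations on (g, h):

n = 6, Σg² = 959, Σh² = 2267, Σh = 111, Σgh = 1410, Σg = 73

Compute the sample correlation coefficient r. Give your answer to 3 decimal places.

0.484

r = (nΣgh − ΣgΣh) / √[(nΣg² − (Σg)²)(nΣh² − (Σh)²)]
Numerator: 6×1410 − 73×111 = 357
Denominator: √[(5754 − 5329)(13602 − 12321)] = √[425 × 1281] = 737.8516
r = 357 / 737.8516 ≈ 0.484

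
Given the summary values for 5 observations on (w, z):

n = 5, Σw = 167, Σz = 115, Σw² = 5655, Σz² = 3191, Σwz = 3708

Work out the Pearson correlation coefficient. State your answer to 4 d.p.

-0.6478

r = (nΣwz − ΣwΣz) / √[(nΣw² − (Σw)²)(nΣz² − (Σz)²)]
Numerator: 5×3708 − 167×115 = -665
Denominator: √[(28275 − 27889)(15955 − 13225)] = √[386 × 2730] = 1026.5379
r = -665 / 1026.5379 ≈ -0.6478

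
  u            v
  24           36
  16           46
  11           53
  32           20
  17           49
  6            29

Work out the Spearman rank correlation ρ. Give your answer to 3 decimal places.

-0.371

Rank u: 5, 3, 2, 6, 4, 1
Rank v: 3, 4, 6, 1, 5, 2
d = rank(u) − rank(v): 2, -1, -4, 5, -1, -1; Σd² = 48
ρ = 1 − 6Σd² / [n(n²−1)] = 1 − 6×48 / (6×35) = 1 − 288/210 ≈ -0.371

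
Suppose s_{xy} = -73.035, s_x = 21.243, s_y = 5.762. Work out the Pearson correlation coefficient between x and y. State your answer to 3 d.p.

r = Cov(x,y) / (s_x · s_y) = -73.035 / (21.243 × 5.762)
  = -73.035 / 122.4022 ≈ -0.597

-0.597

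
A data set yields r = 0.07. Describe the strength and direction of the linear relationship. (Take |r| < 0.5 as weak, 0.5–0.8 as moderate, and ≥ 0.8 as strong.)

weak positive

r = 0.07 > 0 so the relationship is positive.
|r| = 0.07, which falls in the weak range.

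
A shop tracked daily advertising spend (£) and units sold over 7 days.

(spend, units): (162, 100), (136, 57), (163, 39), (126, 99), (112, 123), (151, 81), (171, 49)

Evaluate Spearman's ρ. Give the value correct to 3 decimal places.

Rank spend: 5, 3, 6, 2, 1, 4, 7
Rank units: 6, 3, 1, 5, 7, 4, 2
d = rank(spend) − rank(units): -1, 0, 5, -3, -6, 0, 5; Σd² = 96
ρ = 1 − 6Σd² / [n(n²−1)] = 1 − 6×96 / (7×48) = 1 − 576/336 ≈ -0.714

-0.714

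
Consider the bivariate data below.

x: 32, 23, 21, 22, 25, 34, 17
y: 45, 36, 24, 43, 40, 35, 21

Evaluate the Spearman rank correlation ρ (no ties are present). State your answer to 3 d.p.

0.536

Rank x: 6, 4, 2, 3, 5, 7, 1
Rank y: 7, 4, 2, 6, 5, 3, 1
d = rank(x) − rank(y): -1, 0, 0, -3, 0, 4, 0; Σd² = 26
ρ = 1 − 6Σd² / [n(n²−1)] = 1 − 6×26 / (7×48) = 1 − 156/336 ≈ 0.536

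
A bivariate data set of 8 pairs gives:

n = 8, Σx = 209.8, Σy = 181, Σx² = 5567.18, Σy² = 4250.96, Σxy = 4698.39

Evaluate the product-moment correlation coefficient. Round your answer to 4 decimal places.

-0.4796

r = (nΣxy − ΣxΣy) / √[(nΣx² − (Σx)²)(nΣy² − (Σy)²)]
Numerator: 8×4698.39 − 209.8×181 = -386.68
Denominator: √[(44537.44 − 44016.04)(34007.68 − 32761)] = √[521.4 × 1246.68] = 806.2375
r = -386.68 / 806.2375 ≈ -0.4796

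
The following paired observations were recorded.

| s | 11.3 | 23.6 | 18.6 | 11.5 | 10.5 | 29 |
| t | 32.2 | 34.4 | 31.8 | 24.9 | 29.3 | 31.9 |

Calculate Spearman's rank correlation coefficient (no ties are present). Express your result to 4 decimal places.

0.4286

Rank s: 2, 5, 4, 3, 1, 6
Rank t: 5, 6, 3, 1, 2, 4
d = rank(s) − rank(t): -3, -1, 1, 2, -1, 2; Σd² = 20
ρ = 1 − 6Σd² / [n(n²−1)] = 1 − 6×20 / (6×35) = 1 − 120/210 ≈ 0.4286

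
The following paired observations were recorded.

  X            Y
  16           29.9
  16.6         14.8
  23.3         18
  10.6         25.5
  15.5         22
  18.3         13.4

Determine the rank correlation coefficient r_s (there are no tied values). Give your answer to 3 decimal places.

Rank X: 3, 4, 6, 1, 2, 5
Rank Y: 6, 2, 3, 5, 4, 1
d = rank(X) − rank(Y): -3, 2, 3, -4, -2, 4; Σd² = 58
ρ = 1 − 6Σd² / [n(n²−1)] = 1 − 6×58 / (6×35) = 1 − 348/210 ≈ -0.657

-0.657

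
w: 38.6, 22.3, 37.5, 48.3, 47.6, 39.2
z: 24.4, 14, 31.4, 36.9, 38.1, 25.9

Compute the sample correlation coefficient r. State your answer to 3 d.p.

0.945

n = 6, Σw = 233.5, Σz = 170.7, Σw² = 9528.79, Σz² = 5261.35, Σwz = 7042.65
nΣwz − ΣwΣz = 42255.9 − 39858.45 = 2397.45
nΣw² − (Σw)² = 57172.74 − 54522.25 = 2650.49; nΣz² − (Σz)² = 31568.1 − 29138.49 = 2429.61
r = 2397.45 / √(2650.49 × 2429.61) = 2397.45 / 2537.6479 ≈ 0.945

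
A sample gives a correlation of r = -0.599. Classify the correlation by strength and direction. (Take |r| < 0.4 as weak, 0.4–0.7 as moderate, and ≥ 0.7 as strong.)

moderate negative

r = -0.599 < 0 so the relationship is negative.
|r| = 0.599, which falls in the moderate range.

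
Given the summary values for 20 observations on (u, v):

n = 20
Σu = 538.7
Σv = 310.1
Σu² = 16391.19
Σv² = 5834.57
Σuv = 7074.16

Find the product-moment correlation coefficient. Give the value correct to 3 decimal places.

r = (nΣuv − ΣuΣv) / √[(nΣu² − (Σu)²)(nΣv² − (Σv)²)]
Numerator: 20×7074.16 − 538.7×310.1 = -25567.67
Denominator: √[(327823.8 − 290197.69)(116691.4 − 96162.01)] = √[37626.11 × 20529.39] = 27792.8244
r = -25567.67 / 27792.8244 ≈ -0.920

-0.920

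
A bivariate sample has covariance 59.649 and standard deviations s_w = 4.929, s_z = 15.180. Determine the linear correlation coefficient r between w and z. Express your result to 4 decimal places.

0.7972

r = Cov(w,z) / (s_w · s_z) = 59.649 / (4.929 × 15.180)
  = 59.649 / 74.8222 ≈ 0.7972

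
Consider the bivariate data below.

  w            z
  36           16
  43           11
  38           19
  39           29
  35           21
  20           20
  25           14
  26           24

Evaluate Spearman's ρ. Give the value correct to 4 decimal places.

-0.1190

Rank w: 5, 8, 6, 7, 4, 1, 2, 3
Rank z: 3, 1, 4, 8, 6, 5, 2, 7
d = rank(w) − rank(z): 2, 7, 2, -1, -2, -4, 0, -4; Σd² = 94
ρ = 1 − 6Σd² / [n(n²−1)] = 1 − 6×94 / (8×63) = 1 − 564/504 ≈ -0.1190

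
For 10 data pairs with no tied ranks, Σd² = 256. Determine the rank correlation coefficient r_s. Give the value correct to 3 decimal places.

ρ = 1 − 6Σd² / [n(n²−1)] = 1 − 6×256 / (10×99)
  = 1 − 1536/990 = 1 − 1.5515 ≈ -0.552

-0.552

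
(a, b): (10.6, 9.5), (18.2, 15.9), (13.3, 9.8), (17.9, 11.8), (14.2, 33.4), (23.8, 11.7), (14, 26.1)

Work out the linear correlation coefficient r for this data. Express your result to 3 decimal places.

-0.172

n = 7, Σa = 112, Σb = 118.2, Σa² = 1904.98, Σb² = 2512, Σab = 1849.78
nΣab − ΣaΣb = 12948.46 − 13238.4 = -289.94
nΣa² − (Σa)² = 13334.86 − 12544 = 790.86; nΣb² − (Σb)² = 17584 − 13971.24 = 3612.76
r = -289.94 / √(790.86 × 3612.76) = -289.94 / 1690.3217 ≈ -0.172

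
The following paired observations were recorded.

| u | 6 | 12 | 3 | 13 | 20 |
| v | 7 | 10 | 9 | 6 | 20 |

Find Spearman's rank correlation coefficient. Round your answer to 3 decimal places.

0.300

Rank u: 2, 3, 1, 4, 5
Rank v: 2, 4, 3, 1, 5
d = rank(u) − rank(v): 0, -1, -2, 3, 0; Σd² = 14
ρ = 1 − 6Σd² / [n(n²−1)] = 1 − 6×14 / (5×24) = 1 − 84/120 ≈ 0.300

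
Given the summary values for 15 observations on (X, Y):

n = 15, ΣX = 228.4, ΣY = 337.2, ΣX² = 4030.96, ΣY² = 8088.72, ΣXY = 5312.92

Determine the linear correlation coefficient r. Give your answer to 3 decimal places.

0.337

r = (nΣXY − ΣXΣY) / √[(nΣX² − (ΣX)²)(nΣY² − (ΣY)²)]
Numerator: 15×5312.92 − 228.4×337.2 = 2677.32
Denominator: √[(60464.4 − 52166.56)(121330.8 − 113703.84)] = √[8297.84 × 7626.96] = 7955.3312
r = 2677.32 / 7955.3312 ≈ 0.337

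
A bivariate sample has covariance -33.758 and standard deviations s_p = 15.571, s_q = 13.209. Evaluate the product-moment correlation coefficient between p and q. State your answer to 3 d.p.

-0.164

r = Cov(p,q) / (s_p · s_q) = -33.758 / (15.571 × 13.209)
  = -33.758 / 205.6773 ≈ -0.164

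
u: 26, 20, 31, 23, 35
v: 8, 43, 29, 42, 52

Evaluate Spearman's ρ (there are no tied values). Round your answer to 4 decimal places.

0.1000

Rank u: 3, 1, 4, 2, 5
Rank v: 1, 4, 2, 3, 5
d = rank(u) − rank(v): 2, -3, 2, -1, 0; Σd² = 18
ρ = 1 − 6Σd² / [n(n²−1)] = 1 − 6×18 / (5×24) = 1 − 108/120 ≈ 0.1000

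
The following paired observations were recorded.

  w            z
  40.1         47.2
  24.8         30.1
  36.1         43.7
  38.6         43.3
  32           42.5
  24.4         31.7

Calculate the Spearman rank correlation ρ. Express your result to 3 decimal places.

Rank w: 6, 2, 4, 5, 3, 1
Rank z: 6, 1, 5, 4, 3, 2
d = rank(w) − rank(z): 0, 1, -1, 1, 0, -1; Σd² = 4
ρ = 1 − 6Σd² / [n(n²−1)] = 1 − 6×4 / (6×35) = 1 − 24/210 ≈ 0.886

0.886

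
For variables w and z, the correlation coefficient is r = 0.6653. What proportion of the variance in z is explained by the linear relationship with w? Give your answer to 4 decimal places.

r² = (0.6653)² = 0.4426

0.4426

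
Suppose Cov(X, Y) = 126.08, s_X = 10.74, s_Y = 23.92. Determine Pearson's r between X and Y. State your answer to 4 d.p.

r = Cov(X,Y) / (s_X · s_Y) = 126.08 / (10.74 × 23.92)
  = 126.08 / 256.9008 ≈ 0.4908

0.4908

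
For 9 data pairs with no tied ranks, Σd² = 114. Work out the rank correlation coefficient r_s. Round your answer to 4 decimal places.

0.0500

ρ = 1 − 6Σd² / [n(n²−1)] = 1 − 6×114 / (9×80)
  = 1 − 684/720 = 1 − 0.95000 ≈ 0.0500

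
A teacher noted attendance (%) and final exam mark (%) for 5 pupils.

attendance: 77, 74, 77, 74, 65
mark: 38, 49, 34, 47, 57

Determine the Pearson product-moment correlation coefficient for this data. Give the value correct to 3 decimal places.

n = 5, Σx = 367, Σy = 225, Σx² = 27035, Σy² = 10459, Σxy = 16353
nΣxy − ΣxΣy = 81765 − 82575 = -810
nΣx² − (Σx)² = 135175 − 134689 = 486; nΣy² − (Σy)² = 52295 − 50625 = 1670
r = -810 / √(486 × 1670) = -810 / 900.8996 ≈ -0.899

-0.899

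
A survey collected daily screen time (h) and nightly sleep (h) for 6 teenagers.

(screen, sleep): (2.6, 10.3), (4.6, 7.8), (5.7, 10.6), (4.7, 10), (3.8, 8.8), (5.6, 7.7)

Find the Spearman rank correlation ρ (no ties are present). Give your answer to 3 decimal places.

Rank screen: 1, 3, 6, 4, 2, 5
Rank sleep: 5, 2, 6, 4, 3, 1
d = rank(screen) − rank(sleep): -4, 1, 0, 0, -1, 4; Σd² = 34
ρ = 1 − 6Σd² / [n(n²−1)] = 1 − 6×34 / (6×35) = 1 − 204/210 ≈ 0.029

0.029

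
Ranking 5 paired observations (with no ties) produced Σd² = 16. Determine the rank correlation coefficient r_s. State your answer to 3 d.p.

ρ = 1 − 6Σd² / [n(n²−1)] = 1 − 6×16 / (5×24)
  = 1 − 96/120 = 1 − 0.8000 ≈ 0.200

0.200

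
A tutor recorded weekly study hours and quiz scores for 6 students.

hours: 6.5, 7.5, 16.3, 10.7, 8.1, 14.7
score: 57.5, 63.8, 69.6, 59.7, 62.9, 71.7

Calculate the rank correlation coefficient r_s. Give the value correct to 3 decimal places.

0.714

Rank hours: 1, 2, 6, 4, 3, 5
Rank score: 1, 4, 5, 2, 3, 6
d = rank(hours) − rank(score): 0, -2, 1, 2, 0, -1; Σd² = 10
ρ = 1 − 6Σd² / [n(n²−1)] = 1 − 6×10 / (6×35) = 1 − 60/210 ≈ 0.714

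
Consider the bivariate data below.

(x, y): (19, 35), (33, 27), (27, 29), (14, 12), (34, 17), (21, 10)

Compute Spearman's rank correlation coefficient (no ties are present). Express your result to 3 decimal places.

0.086

Rank x: 2, 5, 4, 1, 6, 3
Rank y: 6, 4, 5, 2, 3, 1
d = rank(x) − rank(y): -4, 1, -1, -1, 3, 2; Σd² = 32
ρ = 1 − 6Σd² / [n(n²−1)] = 1 − 6×32 / (6×35) = 1 − 192/210 ≈ 0.086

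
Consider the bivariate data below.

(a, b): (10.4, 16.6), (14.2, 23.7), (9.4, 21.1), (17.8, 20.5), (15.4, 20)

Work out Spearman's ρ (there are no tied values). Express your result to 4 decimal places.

Rank a: 2, 3, 1, 5, 4
Rank b: 1, 5, 4, 3, 2
d = rank(a) − rank(b): 1, -2, -3, 2, 2; Σd² = 22
ρ = 1 − 6Σd² / [n(n²−1)] = 1 − 6×22 / (5×24) = 1 − 132/120 ≈ -0.1000

-0.1000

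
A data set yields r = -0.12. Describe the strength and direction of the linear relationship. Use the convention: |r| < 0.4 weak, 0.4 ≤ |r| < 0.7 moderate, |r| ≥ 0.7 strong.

r = -0.12 < 0 so the relationship is negative.
|r| = 0.12, which falls in the weak range.

weak negative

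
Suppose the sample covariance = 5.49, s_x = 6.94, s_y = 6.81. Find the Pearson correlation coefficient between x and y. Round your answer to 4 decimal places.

r = Cov(x,y) / (s_x · s_y) = 5.49 / (6.94 × 6.81)
  = 5.49 / 47.2614 ≈ 0.1162

0.1162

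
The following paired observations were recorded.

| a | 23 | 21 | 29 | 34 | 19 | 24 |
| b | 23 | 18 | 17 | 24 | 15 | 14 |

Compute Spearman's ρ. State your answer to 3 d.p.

0.371

Rank a: 3, 2, 5, 6, 1, 4
Rank b: 5, 4, 3, 6, 2, 1
d = rank(a) − rank(b): -2, -2, 2, 0, -1, 3; Σd² = 22
ρ = 1 − 6Σd² / [n(n²−1)] = 1 − 6×22 / (6×35) = 1 − 132/210 ≈ 0.371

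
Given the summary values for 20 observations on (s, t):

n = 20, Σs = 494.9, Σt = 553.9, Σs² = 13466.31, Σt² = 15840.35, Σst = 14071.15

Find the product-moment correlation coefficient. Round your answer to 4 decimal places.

0.4672

r = (nΣst − ΣsΣt) / √[(nΣs² − (Σs)²)(nΣt² − (Σt)²)]
Numerator: 20×14071.15 − 494.9×553.9 = 7297.89
Denominator: √[(269326.2 − 244926.01)(316807 − 306805.21)] = √[24400.19 × 10001.79] = 15621.9581
r = 7297.89 / 15621.9581 ≈ 0.4672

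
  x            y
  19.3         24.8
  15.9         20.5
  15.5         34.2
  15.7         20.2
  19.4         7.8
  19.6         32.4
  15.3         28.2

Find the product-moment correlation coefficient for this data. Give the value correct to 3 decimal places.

-0.261

n = 7, Σx = 120.7, Σy = 168.1, Σx² = 2106.65, Σy² = 4518.81, Σxy = 2869.65
nΣxy − ΣxΣy = 20087.55 − 20289.67 = -202.12
nΣx² − (Σx)² = 14746.55 − 14568.49 = 178.06; nΣy² − (Σy)² = 31631.67 − 28257.61 = 3374.06
r = -202.12 / √(178.06 × 3374.06) = -202.12 / 775.1033 ≈ -0.261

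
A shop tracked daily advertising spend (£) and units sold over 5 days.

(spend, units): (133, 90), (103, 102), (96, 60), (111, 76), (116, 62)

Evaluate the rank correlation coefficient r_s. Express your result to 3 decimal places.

Rank spend: 5, 2, 1, 3, 4
Rank units: 4, 5, 1, 3, 2
d = rank(spend) − rank(units): 1, -3, 0, 0, 2; Σd² = 14
ρ = 1 − 6Σd² / [n(n²−1)] = 1 − 6×14 / (5×24) = 1 − 84/120 ≈ 0.300

0.300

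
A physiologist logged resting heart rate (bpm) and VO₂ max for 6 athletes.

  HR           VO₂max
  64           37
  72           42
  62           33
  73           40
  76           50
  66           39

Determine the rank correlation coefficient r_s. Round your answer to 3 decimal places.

Rank HR: 2, 4, 1, 5, 6, 3
Rank VO₂max: 2, 5, 1, 4, 6, 3
d = rank(HR) − rank(VO₂max): 0, -1, 0, 1, 0, 0; Σd² = 2
ρ = 1 − 6Σd² / [n(n²−1)] = 1 − 6×2 / (6×35) = 1 − 12/210 ≈ 0.943

0.943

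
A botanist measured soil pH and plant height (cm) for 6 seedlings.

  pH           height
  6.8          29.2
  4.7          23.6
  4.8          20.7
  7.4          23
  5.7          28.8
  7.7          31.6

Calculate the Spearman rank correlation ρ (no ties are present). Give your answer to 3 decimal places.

0.543

Rank pH: 4, 1, 2, 5, 3, 6
Rank height: 5, 3, 1, 2, 4, 6
d = rank(pH) − rank(height): -1, -2, 1, 3, -1, 0; Σd² = 16
ρ = 1 − 6Σd² / [n(n²−1)] = 1 − 6×16 / (6×35) = 1 − 96/210 ≈ 0.543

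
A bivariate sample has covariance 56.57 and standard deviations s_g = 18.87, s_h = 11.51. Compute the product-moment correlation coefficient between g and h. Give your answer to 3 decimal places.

0.260

r = Cov(g,h) / (s_g · s_h) = 56.57 / (18.87 × 11.51)
  = 56.57 / 217.1937 ≈ 0.260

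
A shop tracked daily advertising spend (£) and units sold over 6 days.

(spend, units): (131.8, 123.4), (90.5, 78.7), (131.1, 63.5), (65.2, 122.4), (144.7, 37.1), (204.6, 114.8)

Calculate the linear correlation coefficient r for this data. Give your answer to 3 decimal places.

n = 6, Σx = 767.9, Σy = 539.9, Σx² = 109798.99, Σy² = 54990.71, Σxy = 68548.25
nΣxy − ΣxΣy = 411289.5 − 414589.21 = -3299.71
nΣx² − (Σx)² = 658793.94 − 589670.41 = 69123.53; nΣy² − (Σy)² = 329944.26 − 291492.01 = 38452.25
r = -3299.71 / √(69123.53 × 38452.25) = -3299.71 / 51555.3611 ≈ -0.064

-0.064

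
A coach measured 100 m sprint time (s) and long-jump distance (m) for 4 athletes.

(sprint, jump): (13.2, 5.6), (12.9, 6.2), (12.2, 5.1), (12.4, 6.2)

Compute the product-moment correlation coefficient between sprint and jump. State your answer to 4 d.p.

0.2845

n = 4, Σx = 50.7, Σy = 23.1, Σx² = 643.25, Σy² = 134.25, Σxy = 293
nΣxy − ΣxΣy = 1172 − 1171.17 = 0.83
nΣx² − (Σx)² = 2573 − 2570.49 = 2.51; nΣy² − (Σy)² = 537 − 533.61 = 3.39
r = 0.83 / √(2.51 × 3.39) = 0.83 / 2.9170 ≈ 0.2845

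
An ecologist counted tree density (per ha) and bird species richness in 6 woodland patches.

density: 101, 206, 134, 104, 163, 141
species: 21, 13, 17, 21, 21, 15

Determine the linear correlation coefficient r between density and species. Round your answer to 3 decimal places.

n = 6, Σx = 849, Σy = 108, Σx² = 127859, Σy² = 2006, Σxy = 14799
nΣxy − ΣxΣy = 88794 − 91692 = -2898
nΣx² − (Σx)² = 767154 − 720801 = 46353; nΣy² − (Σy)² = 12036 − 11664 = 372
r = -2898 / √(46353 × 372) = -2898 / 4152.5072 ≈ -0.698

-0.698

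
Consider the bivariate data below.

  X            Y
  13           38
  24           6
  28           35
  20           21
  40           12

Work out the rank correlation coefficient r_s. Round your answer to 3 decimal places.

Rank X: 1, 3, 4, 2, 5
Rank Y: 5, 1, 4, 3, 2
d = rank(X) − rank(Y): -4, 2, 0, -1, 3; Σd² = 30
ρ = 1 − 6Σd² / [n(n²−1)] = 1 − 6×30 / (5×24) = 1 − 180/120 ≈ -0.500

-0.500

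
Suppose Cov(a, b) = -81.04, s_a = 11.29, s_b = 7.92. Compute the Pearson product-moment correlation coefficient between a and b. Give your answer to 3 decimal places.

-0.906

r = Cov(a,b) / (s_a · s_b) = -81.04 / (11.29 × 7.92)
  = -81.04 / 89.4168 ≈ -0.906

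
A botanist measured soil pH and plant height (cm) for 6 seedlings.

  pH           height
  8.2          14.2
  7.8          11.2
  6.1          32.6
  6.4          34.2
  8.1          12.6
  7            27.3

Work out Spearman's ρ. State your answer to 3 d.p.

Rank pH: 6, 4, 1, 2, 5, 3
Rank height: 3, 1, 5, 6, 2, 4
d = rank(pH) − rank(height): 3, 3, -4, -4, 3, -1; Σd² = 60
ρ = 1 − 6Σd² / [n(n²−1)] = 1 − 6×60 / (6×35) = 1 − 360/210 ≈ -0.714

-0.714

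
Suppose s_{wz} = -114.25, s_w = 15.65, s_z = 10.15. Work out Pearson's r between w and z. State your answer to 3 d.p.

-0.719

r = Cov(w,z) / (s_w · s_z) = -114.25 / (15.65 × 10.15)
  = -114.25 / 158.8475 ≈ -0.719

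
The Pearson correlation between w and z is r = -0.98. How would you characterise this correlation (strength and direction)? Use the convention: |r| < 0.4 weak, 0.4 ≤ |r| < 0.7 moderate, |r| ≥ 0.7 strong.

r = -0.98 < 0 so the relationship is negative.
|r| = 0.98, which falls in the strong range.

strong negative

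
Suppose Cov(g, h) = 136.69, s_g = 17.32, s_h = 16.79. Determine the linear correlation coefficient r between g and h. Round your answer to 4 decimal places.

0.4700

r = Cov(g,h) / (s_g · s_h) = 136.69 / (17.32 × 16.79)
  = 136.69 / 290.8028 ≈ 0.4700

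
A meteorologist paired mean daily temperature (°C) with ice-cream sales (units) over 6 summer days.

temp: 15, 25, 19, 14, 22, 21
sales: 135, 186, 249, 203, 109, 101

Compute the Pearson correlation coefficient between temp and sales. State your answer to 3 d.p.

-0.192

n = 6, Σx = 116, Σy = 983, Σx² = 2332, Σy² = 178113, Σxy = 18767
nΣxy − ΣxΣy = 112602 − 114028 = -1426
nΣx² − (Σx)² = 13992 − 13456 = 536; nΣy² − (Σy)² = 1068678 − 966289 = 102389
r = -1426 / √(536 × 102389) = -1426 / 7408.1377 ≈ -0.192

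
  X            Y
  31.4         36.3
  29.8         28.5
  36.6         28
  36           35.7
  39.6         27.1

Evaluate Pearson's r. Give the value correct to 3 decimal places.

n = 5, ΣX = 173.4, ΣY = 155.6, ΣX² = 6077.72, ΣY² = 4922.84, ΣXY = 5372.28
nΣXY − ΣXΣY = 26861.4 − 26981.04 = -119.64
nΣX² − (ΣX)² = 30388.6 − 30067.56 = 321.04; nΣY² − (ΣY)² = 24614.2 − 24211.36 = 402.84
r = -119.64 / √(321.04 × 402.84) = -119.64 / 359.6217 ≈ -0.333

-0.333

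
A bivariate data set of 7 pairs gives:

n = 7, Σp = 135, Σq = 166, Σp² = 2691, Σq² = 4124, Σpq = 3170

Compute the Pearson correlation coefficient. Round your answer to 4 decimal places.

r = (nΣpq − ΣpΣq) / √[(nΣp² − (Σp)²)(nΣq² − (Σq)²)]
Numerator: 7×3170 − 135×166 = -220
Denominator: √[(18837 − 18225)(28868 − 27556)] = √[612 × 1312] = 896.0714
r = -220 / 896.0714 ≈ -0.2455

-0.2455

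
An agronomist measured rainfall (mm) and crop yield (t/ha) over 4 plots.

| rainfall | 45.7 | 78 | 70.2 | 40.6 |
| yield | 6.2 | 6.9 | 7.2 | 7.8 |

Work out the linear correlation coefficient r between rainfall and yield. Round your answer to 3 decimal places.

-0.102

n = 4, Σx = 234.5, Σy = 28.1, Σx² = 14748.89, Σy² = 198.73, Σxy = 1643.66
nΣxy − ΣxΣy = 6574.64 − 6589.45 = -14.81
nΣx² − (Σx)² = 58995.56 − 54990.25 = 4005.31; nΣy² − (Σy)² = 794.92 − 789.61 = 5.31
r = -14.81 / √(4005.31 × 5.31) = -14.81 / 145.8362 ≈ -0.102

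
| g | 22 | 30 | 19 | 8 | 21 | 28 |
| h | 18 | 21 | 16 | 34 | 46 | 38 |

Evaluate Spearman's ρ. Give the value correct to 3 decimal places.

0.086

Rank g: 4, 6, 2, 1, 3, 5
Rank h: 2, 3, 1, 4, 6, 5
d = rank(g) − rank(h): 2, 3, 1, -3, -3, 0; Σd² = 32
ρ = 1 − 6Σd² / [n(n²−1)] = 1 − 6×32 / (6×35) = 1 − 192/210 ≈ 0.086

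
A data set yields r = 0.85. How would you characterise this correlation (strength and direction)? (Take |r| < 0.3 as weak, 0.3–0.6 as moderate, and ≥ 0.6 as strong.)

r = 0.85 > 0 so the relationship is positive.
|r| = 0.85, which falls in the strong range.

strong positive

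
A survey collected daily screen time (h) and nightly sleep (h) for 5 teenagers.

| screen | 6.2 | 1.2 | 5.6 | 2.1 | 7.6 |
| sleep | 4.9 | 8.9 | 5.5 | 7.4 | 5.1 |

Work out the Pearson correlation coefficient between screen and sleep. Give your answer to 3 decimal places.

n = 5, Σx = 22.7, Σy = 31.8, Σx² = 133.41, Σy² = 214.24, Σxy = 126.16
nΣxy − ΣxΣy = 630.8 − 721.86 = -91.06
nΣx² − (Σx)² = 667.05 − 515.29 = 151.76; nΣy² − (Σy)² = 1071.2 − 1011.24 = 59.96
r = -91.06 / √(151.76 × 59.96) = -91.06 / 95.3915 ≈ -0.955

-0.955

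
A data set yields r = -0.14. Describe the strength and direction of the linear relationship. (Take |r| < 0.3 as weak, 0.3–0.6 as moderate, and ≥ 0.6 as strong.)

r = -0.14 < 0 so the relationship is negative.
|r| = 0.14, which falls in the weak range.

weak negative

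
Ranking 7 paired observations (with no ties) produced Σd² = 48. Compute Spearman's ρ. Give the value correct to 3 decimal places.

ρ = 1 − 6Σd² / [n(n²−1)] = 1 − 6×48 / (7×48)
  = 1 − 288/336 = 1 − 0.8571 ≈ 0.143

0.143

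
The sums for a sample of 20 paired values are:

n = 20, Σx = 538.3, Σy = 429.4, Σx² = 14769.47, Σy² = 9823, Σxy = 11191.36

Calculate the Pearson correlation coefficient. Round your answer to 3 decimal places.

r = (nΣxy − ΣxΣy) / √[(nΣx² − (Σx)²)(nΣy² − (Σy)²)]
Numerator: 20×11191.36 − 538.3×429.4 = -7318.82
Denominator: √[(295389.4 − 289766.89)(196460 − 184384.36)] = √[5622.51 × 12075.64] = 8239.8669
r = -7318.82 / 8239.8669 ≈ -0.888

-0.888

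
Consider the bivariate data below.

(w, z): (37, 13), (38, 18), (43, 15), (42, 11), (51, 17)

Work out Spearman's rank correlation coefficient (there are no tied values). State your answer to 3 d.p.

0.200

Rank w: 1, 2, 4, 3, 5
Rank z: 2, 5, 3, 1, 4
d = rank(w) − rank(z): -1, -3, 1, 2, 1; Σd² = 16
ρ = 1 − 6Σd² / [n(n²−1)] = 1 − 6×16 / (5×24) = 1 − 96/120 ≈ 0.200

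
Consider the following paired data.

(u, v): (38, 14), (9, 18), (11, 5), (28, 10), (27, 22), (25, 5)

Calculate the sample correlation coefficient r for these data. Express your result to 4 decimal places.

n = 6, Σu = 138, Σv = 74, Σu² = 3784, Σv² = 1154, Σuv = 1748
nΣuv − ΣuΣv = 10488 − 10212 = 276
nΣu² − (Σu)² = 22704 − 19044 = 3660; nΣv² − (Σv)² = 6924 − 5476 = 1448
r = 276 / √(3660 × 1448) = 276 / 2302.1034 ≈ 0.1199

0.1199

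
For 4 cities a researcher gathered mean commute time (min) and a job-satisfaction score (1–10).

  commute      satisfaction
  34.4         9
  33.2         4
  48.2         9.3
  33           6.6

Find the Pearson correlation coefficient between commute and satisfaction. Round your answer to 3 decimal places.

n = 4, Σx = 148.8, Σy = 28.9, Σx² = 5697.84, Σy² = 227.05, Σxy = 1108.46
nΣxy − ΣxΣy = 4433.84 − 4300.32 = 133.52
nΣx² − (Σx)² = 22791.36 − 22141.44 = 649.92; nΣy² − (Σy)² = 908.2 − 835.21 = 72.99
r = 133.52 / √(649.92 × 72.99) = 133.52 / 217.8019 ≈ 0.613

0.613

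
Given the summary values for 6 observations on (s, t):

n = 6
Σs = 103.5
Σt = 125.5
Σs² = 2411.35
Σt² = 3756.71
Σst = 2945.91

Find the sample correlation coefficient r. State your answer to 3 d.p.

0.928

r = (nΣst − ΣsΣt) / √[(nΣs² − (Σs)²)(nΣt² − (Σt)²)]
Numerator: 6×2945.91 − 103.5×125.5 = 4686.21
Denominator: √[(14468.1 − 10712.25)(22540.26 − 15750.25)] = √[3755.85 × 6790.01] = 5049.9761
r = 4686.21 / 5049.9761 ≈ 0.928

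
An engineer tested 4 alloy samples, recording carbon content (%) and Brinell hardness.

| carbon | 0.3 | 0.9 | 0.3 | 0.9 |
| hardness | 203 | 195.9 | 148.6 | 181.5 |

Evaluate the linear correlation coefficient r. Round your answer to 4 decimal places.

n = 4, Σx = 2.4, Σy = 729, Σx² = 1.8, Σy² = 134610.02, Σxy = 445.14
nΣxy − ΣxΣy = 1780.56 − 1749.6 = 30.96
nΣx² − (Σx)² = 7.2 − 5.76 = 1.44; nΣy² − (Σy)² = 538440.08 − 531441 = 6999.08
r = 30.96 / √(1.44 × 6999.08) = 30.96 / 100.3926 ≈ 0.3084

0.3084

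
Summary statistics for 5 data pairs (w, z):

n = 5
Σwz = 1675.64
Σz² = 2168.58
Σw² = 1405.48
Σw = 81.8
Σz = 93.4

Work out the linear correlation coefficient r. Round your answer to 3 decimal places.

0.874

r = (nΣwz − ΣwΣz) / √[(nΣw² − (Σw)²)(nΣz² − (Σz)²)]
Numerator: 5×1675.64 − 81.8×93.4 = 738.08
Denominator: √[(7027.4 − 6691.24)(10842.9 − 8723.56)] = √[336.16 × 2119.34] = 844.0600
r = 738.08 / 844.0600 ≈ 0.874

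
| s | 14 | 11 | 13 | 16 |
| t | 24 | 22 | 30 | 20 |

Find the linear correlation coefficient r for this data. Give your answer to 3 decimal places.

n = 4, Σs = 54, Σt = 96, Σs² = 742, Σt² = 2360, Σst = 1288
nΣst − ΣsΣt = 5152 − 5184 = -32
nΣs² − (Σs)² = 2968 − 2916 = 52; nΣt² − (Σt)² = 9440 − 9216 = 224
r = -32 / √(52 × 224) = -32 / 107.9259 ≈ -0.296

-0.296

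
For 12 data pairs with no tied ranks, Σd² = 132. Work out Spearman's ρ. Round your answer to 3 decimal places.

ρ = 1 − 6Σd² / [n(n²−1)] = 1 − 6×132 / (12×143)
  = 1 − 792/1716 = 1 − 0.4615 ≈ 0.538

0.538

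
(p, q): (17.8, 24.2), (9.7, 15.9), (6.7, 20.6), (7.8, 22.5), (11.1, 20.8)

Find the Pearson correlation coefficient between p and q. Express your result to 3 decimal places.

0.461

n = 5, Σp = 53.1, Σq = 104, Σp² = 639.87, Σq² = 2201.7, Σpq = 1129.39
nΣpq − ΣpΣq = 5646.95 − 5522.4 = 124.55
nΣp² − (Σp)² = 3199.35 − 2819.61 = 379.74; nΣq² − (Σq)² = 11008.5 − 10816 = 192.5
r = 124.55 / √(379.74 × 192.5) = 124.55 / 270.3700 ≈ 0.461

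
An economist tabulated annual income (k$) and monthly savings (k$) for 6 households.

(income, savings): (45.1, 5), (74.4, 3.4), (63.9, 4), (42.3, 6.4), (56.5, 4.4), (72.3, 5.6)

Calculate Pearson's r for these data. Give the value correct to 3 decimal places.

-0.584

n = 6, Σx = 354.5, Σy = 28.8, Σx² = 21861.41, Σy² = 144.24, Σxy = 1658.26
nΣxy − ΣxΣy = 9949.56 − 10209.6 = -260.04
nΣx² − (Σx)² = 131168.46 − 125670.25 = 5498.21; nΣy² − (Σy)² = 865.44 − 829.44 = 36
r = -260.04 / √(5498.21 × 36) = -260.04 / 444.8995 ≈ -0.584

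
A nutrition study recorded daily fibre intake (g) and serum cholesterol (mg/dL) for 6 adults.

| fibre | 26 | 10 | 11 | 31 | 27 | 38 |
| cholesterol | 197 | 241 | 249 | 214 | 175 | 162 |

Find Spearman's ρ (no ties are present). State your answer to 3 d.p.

-0.771

Rank fibre: 3, 1, 2, 5, 4, 6
Rank cholesterol: 3, 5, 6, 4, 2, 1
d = rank(fibre) − rank(cholesterol): 0, -4, -4, 1, 2, 5; Σd² = 62
ρ = 1 − 6Σd² / [n(n²−1)] = 1 − 6×62 / (6×35) = 1 − 372/210 ≈ -0.771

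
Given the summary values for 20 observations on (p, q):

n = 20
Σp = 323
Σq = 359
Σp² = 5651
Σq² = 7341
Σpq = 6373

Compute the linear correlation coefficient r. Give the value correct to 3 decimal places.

r = (nΣpq − ΣpΣq) / √[(nΣp² − (Σp)²)(nΣq² − (Σq)²)]
Numerator: 20×6373 − 323×359 = 11503
Denominator: √[(113020 − 104329)(146820 − 128881)] = √[8691 × 17939] = 12486.3065
r = 11503 / 12486.3065 ≈ 0.921

0.921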